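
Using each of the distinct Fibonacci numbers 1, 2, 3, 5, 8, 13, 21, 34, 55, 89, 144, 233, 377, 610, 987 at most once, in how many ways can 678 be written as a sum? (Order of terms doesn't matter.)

Starting from the Zeckendorf form and repeatedly splitting a term F_k into F_{k−1} + F_{k−2} (when neither is already used) reaches every representation.
678 = 610+55+13 = 610+55+8+5 = 610+34+21+13 = 377+233+55+13 = … (14 more), for 18 in all.

18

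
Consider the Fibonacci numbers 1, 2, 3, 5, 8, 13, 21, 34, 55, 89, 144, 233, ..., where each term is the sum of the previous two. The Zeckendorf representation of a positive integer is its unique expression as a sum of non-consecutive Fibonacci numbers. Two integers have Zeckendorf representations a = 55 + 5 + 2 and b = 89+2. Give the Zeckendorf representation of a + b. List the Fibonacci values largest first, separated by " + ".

144 + 8 + 1

The two numbers are 62 and 91, so their sum is 153.
Greedy algorithm:
144 ≤ 153 < 233, so take 144; remainder 9
8 ≤ 9 < 13, so take 8; remainder 1
1 ≤ 1 < 2, so take 1; remainder 0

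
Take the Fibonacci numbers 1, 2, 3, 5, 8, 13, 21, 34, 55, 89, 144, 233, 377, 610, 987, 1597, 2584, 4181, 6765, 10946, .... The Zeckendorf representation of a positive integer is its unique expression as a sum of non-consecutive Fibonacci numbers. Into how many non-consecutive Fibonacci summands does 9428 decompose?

Repeatedly subtract the largest Fibonacci number that fits:
9428: greatest Fibonacci not exceeding it is 6765, leaving 2663
2663: greatest Fibonacci not exceeding it is 2584, leaving 79
79: greatest Fibonacci not exceeding it is 55, leaving 24
24: greatest Fibonacci not exceeding it is 21, leaving 3
3: greatest Fibonacci not exceeding it is 3, leaving 0
9428 = 6765 + 2584 + 55 + 21 + 3, which has 5 terms.

5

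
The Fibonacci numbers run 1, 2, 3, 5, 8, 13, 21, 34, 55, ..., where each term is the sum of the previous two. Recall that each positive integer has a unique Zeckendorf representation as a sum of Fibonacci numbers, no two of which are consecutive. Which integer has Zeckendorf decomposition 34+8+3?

34+8+3 = 45.

45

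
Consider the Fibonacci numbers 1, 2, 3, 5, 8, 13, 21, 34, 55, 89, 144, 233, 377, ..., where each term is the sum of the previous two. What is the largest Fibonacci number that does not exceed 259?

233 ≤ 259 < 377, so the largest Fibonacci number not exceeding 259 is 233.

233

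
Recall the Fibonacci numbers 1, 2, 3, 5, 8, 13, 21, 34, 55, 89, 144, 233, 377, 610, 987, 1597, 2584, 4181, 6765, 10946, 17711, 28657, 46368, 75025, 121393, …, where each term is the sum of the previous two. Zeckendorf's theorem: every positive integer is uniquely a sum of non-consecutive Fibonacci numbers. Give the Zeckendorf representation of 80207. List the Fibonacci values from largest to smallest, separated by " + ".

subtract 75025 from 80207: 5182 remains
subtract 4181 from 5182: 1001 remains
subtract 987 from 1001: 14 remains
subtract 13 from 14: 1 remains
subtract 1 from 1: 0 remains
So 80207 = 75025 + 4181 + 987 + 13 + 1, with no two terms consecutive in the sequence.

75025 + 4181 + 987 + 13 + 1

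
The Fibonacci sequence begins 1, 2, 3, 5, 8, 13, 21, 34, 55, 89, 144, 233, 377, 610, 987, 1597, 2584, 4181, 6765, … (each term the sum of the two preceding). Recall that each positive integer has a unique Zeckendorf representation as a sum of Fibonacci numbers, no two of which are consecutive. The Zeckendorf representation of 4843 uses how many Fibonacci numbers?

Repeatedly subtract the largest Fibonacci number that fits:
subtract 4181 from 4843: 662 remains
subtract 610 from 662: 52 remains
subtract 34 from 52: 18 remains
subtract 13 from 18: 5 remains
subtract 5 from 5: 0 remains
4843 = 4181 + 610 + 34 + 13 + 5, which has 5 terms.

5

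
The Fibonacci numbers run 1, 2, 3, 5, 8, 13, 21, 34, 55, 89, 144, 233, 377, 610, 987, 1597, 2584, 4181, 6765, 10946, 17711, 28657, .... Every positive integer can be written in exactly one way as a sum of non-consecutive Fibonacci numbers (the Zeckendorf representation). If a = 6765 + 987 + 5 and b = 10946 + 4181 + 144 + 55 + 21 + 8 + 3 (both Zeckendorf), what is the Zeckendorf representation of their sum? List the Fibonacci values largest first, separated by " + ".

17711 + 4181 + 987 + 233 + 3

The two numbers are 7757 and 15358, so their sum is 23115.
largest Fibonacci ≤ 23115 is 17711; 23115 − 17711 = 5404
largest Fibonacci ≤ 5404 is 4181; 5404 − 4181 = 1223
largest Fibonacci ≤ 1223 is 987; 1223 − 987 = 236
largest Fibonacci ≤ 236 is 233; 236 − 233 = 3
largest Fibonacci ≤ 3 is 3; 3 − 3 = 0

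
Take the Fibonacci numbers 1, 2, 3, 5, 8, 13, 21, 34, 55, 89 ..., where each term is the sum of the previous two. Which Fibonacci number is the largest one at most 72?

55 ≤ 72 < 89, so the largest Fibonacci number not exceeding 72 is 55.

55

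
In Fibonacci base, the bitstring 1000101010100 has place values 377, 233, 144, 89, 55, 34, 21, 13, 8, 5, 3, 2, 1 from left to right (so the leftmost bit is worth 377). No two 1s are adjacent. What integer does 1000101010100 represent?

464

Summing the place values of the 1 bits: 377 + 55 + 21 + 8 + 3 = 464.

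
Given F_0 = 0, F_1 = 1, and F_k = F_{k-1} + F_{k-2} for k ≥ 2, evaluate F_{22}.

17711

Iterating the recurrence up to F_{15} = 610 and F_{14} = 377:
F_{16} = F_{15} + F_{14} = 610 + 377 = 987
F_{17} = F_{16} + F_{15} = 987 + 610 = 1597
F_{18} = F_{17} + F_{16} = 1597 + 987 = 2584
F_{19} = F_{18} + F_{17} = 2584 + 1597 = 4181
F_{20} = F_{19} + F_{18} = 4181 + 2584 = 6765
F_{21} = F_{20} + F_{19} = 6765 + 4181 = 10946
F_{22} = F_{21} + F_{20} = 10946 + 6765 = 17711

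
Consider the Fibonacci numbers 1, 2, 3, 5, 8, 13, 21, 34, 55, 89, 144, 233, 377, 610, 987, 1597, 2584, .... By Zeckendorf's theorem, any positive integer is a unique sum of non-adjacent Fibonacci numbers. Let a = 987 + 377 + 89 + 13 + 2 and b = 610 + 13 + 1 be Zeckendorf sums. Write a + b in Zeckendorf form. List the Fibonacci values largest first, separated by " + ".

The two numbers are 1468 and 624, so their sum is 2092.
2092: greatest Fibonacci not exceeding it is 1597, leaving 495
495: greatest Fibonacci not exceeding it is 377, leaving 118
118: greatest Fibonacci not exceeding it is 89, leaving 29
29: greatest Fibonacci not exceeding it is 21, leaving 8
8: greatest Fibonacci not exceeding it is 8, leaving 0

1597 + 377 + 89 + 21 + 8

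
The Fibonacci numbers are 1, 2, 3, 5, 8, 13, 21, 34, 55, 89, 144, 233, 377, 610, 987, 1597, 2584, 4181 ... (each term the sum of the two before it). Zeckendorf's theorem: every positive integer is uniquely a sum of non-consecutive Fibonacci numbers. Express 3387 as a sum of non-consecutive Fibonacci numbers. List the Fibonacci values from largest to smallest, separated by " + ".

2584 + 610 + 144 + 34 + 13 + 2

Repeatedly subtract the largest Fibonacci number that fits:
2584 ≤ 3387 < 4181, so take 2584; remainder 803
610 ≤ 803 < 987, so take 610; remainder 193
144 ≤ 193 < 233, so take 144; remainder 49
34 ≤ 49 < 55, so take 34; remainder 15
13 ≤ 15 < 21, so take 13; remainder 2
2 ≤ 2 < 3, so take 2; remainder 0
So 3387 = 2584 + 610 + 144 + 34 + 13 + 2, with no two terms consecutive in the sequence.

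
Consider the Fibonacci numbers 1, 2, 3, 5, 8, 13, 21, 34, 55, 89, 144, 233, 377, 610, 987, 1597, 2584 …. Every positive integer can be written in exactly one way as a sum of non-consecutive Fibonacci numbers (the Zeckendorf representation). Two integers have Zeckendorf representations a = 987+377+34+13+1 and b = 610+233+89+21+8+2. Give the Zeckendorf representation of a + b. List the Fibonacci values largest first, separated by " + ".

1597 + 610 + 144 + 21 + 3

The two numbers are 1412 and 963, so their sum is 2375.
Repeatedly subtract the largest Fibonacci number that fits:
take 1597 (≤ 2375); 2375 − 1597 = 778
take 610 (≤ 778); 778 − 610 = 168
take 144 (≤ 168); 168 − 144 = 24
take 21 (≤ 24); 24 − 21 = 3
take 3 (≤ 3); 3 − 3 = 0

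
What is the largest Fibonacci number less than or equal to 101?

89 ≤ 101 < 144, so the largest Fibonacci number not exceeding 101 is 89.

89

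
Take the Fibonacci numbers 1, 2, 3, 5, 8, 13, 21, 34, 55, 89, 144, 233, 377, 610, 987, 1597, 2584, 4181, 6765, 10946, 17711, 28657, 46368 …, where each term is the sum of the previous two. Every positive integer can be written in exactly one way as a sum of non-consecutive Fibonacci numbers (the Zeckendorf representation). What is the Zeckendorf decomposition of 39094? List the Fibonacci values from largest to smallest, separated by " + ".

Repeatedly subtract the largest Fibonacci number that fits:
take 28657 (≤ 39094); 39094 − 28657 = 10437
take 6765 (≤ 10437); 10437 − 6765 = 3672
take 2584 (≤ 3672); 3672 − 2584 = 1088
take 987 (≤ 1088); 1088 − 987 = 101
take 89 (≤ 101); 101 − 89 = 12
take 8 (≤ 12); 12 − 8 = 4
take 3 (≤ 4); 4 − 3 = 1
take 1 (≤ 1); 1 − 1 = 0
So 39094 = 28657 + 6765 + 2584 + 987 + 89 + 8 + 3 + 1, with no two terms consecutive in the sequence.

28657 + 6765 + 2584 + 987 + 89 + 8 + 3 + 1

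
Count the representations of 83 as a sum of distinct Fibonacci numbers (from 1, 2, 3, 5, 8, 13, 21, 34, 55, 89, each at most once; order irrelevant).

3

83 = 55+21+5+2 = 55+13+8+5+2 = 34+21+13+8+5+2 — 3 representations.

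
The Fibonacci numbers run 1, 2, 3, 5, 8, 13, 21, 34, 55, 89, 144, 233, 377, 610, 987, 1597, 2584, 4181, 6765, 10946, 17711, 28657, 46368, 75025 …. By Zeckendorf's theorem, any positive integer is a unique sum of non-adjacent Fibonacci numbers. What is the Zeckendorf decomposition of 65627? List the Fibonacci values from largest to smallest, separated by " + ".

46368 + 17711 + 987 + 377 + 144 + 34 + 5 + 1

take 46368 (≤ 65627); 65627 − 46368 = 19259
take 17711 (≤ 19259); 19259 − 17711 = 1548
take 987 (≤ 1548); 1548 − 987 = 561
take 377 (≤ 561); 561 − 377 = 184
take 144 (≤ 184); 184 − 144 = 40
take 34 (≤ 40); 40 − 34 = 6
take 5 (≤ 6); 6 − 5 = 1
take 1 (≤ 1); 1 − 1 = 0
So 65627 = 46368 + 17711 + 987 + 377 + 144 + 34 + 5 + 1, with no two terms consecutive in the sequence.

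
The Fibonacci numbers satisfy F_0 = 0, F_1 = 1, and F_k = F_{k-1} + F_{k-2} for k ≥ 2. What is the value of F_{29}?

Iterating the recurrence up to F_{22} = 17711 and F_{21} = 10946:
F_{23} = F_{22} + F_{21} = 17711 + 10946 = 28657
F_{24} = F_{23} + F_{22} = 28657 + 17711 = 46368
F_{25} = F_{24} + F_{23} = 46368 + 28657 = 75025
F_{26} = F_{25} + F_{24} = 75025 + 46368 = 121393
F_{27} = F_{26} + F_{25} = 121393 + 75025 = 196418
F_{28} = F_{27} + F_{26} = 196418 + 121393 = 317811
F_{29} = F_{28} + F_{27} = 317811 + 196418 = 514229

514229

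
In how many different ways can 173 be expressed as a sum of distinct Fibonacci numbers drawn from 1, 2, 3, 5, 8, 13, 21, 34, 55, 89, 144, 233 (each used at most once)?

173 = 144+21+8 = 144+21+5+3 = 89+55+21+8 = 144+21+5+2+1 = 144+13+8+5+3 = … (7 more), for 12 in all.

12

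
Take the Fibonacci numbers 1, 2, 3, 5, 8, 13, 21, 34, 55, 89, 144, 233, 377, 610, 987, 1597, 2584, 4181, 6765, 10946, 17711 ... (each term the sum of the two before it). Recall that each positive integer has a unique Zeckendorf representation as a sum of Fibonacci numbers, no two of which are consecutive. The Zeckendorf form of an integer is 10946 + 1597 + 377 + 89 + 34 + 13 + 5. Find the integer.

10946 + 1597 + 377 + 89 + 34 + 13 + 5 = 13061.

13061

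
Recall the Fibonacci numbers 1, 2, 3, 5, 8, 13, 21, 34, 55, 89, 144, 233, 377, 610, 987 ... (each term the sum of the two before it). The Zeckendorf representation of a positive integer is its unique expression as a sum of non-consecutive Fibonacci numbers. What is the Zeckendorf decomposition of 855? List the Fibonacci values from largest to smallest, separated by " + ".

Greedy algorithm:
855: greatest Fibonacci not exceeding it is 610, leaving 245
245: greatest Fibonacci not exceeding it is 233, leaving 12
12: greatest Fibonacci not exceeding it is 8, leaving 4
4: greatest Fibonacci not exceeding it is 3, leaving 1
1: greatest Fibonacci not exceeding it is 1, leaving 0
So 855 = 610 + 233 + 8 + 3 + 1, with no two terms consecutive in the sequence.

610 + 233 + 8 + 3 + 1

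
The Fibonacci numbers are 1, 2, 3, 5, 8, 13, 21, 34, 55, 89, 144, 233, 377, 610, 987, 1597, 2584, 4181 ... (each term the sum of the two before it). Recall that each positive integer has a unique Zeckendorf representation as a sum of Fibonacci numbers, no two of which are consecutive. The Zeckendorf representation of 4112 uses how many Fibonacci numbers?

7

Greedily peel off the largest Fibonacci term at each step:
take 2584 (≤ 4112); 4112 − 2584 = 1528
take 987 (≤ 1528); 1528 − 987 = 541
take 377 (≤ 541); 541 − 377 = 164
take 144 (≤ 164); 164 − 144 = 20
take 13 (≤ 20); 20 − 13 = 7
take 5 (≤ 7); 7 − 5 = 2
take 2 (≤ 2); 2 − 2 = 0
4112 = 2584 + 987 + 377 + 144 + 13 + 5 + 2, which has 7 terms.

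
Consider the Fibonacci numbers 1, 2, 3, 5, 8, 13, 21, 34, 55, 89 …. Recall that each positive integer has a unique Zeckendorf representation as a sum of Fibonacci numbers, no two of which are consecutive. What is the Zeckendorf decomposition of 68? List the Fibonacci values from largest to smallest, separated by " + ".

take 55 (≤ 68); 68 − 55 = 13
take 13 (≤ 13); 13 − 13 = 0
So 68 = 55 + 13, with no two terms consecutive in the sequence.

55 + 13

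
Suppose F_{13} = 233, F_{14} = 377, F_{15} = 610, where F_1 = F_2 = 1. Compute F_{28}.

By the addition formula F_{m+n} = F_m F_{n+1} + F_{m−1} F_n with m=15, n=13: F_{28} = 610·377 + 377·233 = 229970 + 87841 = 317811.

317811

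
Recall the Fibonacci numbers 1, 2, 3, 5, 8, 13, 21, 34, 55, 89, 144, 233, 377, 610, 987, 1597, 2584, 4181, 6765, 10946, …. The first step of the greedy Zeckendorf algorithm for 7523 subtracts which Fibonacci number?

6765 ≤ 7523 < 10946, so the largest Fibonacci number not exceeding 7523 is 6765.

6765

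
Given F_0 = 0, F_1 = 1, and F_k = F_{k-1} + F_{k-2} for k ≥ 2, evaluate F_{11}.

89

Iterating the recurrence up to F_{4} = 3 and F_{3} = 2:
F_{5} = F_{4} + F_{3} = 3 + 2 = 5
F_{6} = F_{5} + F_{4} = 5 + 3 = 8
F_{7} = F_{6} + F_{5} = 8 + 5 = 13
F_{8} = F_{7} + F_{6} = 13 + 8 = 21
F_{9} = F_{8} + F_{7} = 21 + 13 = 34
F_{10} = F_{9} + F_{8} = 34 + 21 = 55
F_{11} = F_{10} + F_{9} = 55 + 34 = 89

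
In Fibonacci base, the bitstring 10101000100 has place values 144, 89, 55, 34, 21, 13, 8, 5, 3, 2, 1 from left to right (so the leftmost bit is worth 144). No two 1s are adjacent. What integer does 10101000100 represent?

Summing the place values of the 1 bits: 144 + 55 + 21 + 3 = 223.

223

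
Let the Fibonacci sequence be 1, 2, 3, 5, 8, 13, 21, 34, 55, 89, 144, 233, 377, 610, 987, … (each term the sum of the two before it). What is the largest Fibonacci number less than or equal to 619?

610 ≤ 619 < 987, so the largest Fibonacci number not exceeding 619 is 610.

610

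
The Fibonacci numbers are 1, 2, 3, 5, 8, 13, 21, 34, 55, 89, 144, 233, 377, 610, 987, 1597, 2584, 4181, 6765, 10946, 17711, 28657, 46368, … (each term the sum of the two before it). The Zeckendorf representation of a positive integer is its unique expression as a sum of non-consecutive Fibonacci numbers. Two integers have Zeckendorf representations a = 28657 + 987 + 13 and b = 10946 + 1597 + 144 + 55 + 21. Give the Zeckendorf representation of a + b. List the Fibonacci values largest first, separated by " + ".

28657 + 10946 + 2584 + 233

The two numbers are 29657 and 12763, so their sum is 42420.
42420: greatest Fibonacci not exceeding it is 28657, leaving 13763
13763: greatest Fibonacci not exceeding it is 10946, leaving 2817
2817: greatest Fibonacci not exceeding it is 2584, leaving 233
233: greatest Fibonacci not exceeding it is 233, leaving 0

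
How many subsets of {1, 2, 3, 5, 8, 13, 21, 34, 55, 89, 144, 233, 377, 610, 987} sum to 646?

Each representation comes from the Zeckendorf form by replacing some F_k with F_{k−1} + F_{k−2} where possible.
646 = 610+34+2 = 610+21+13+2 = 377+233+34+2 = 610+21+8+5+2 = … (7 more), for 11 in all.

11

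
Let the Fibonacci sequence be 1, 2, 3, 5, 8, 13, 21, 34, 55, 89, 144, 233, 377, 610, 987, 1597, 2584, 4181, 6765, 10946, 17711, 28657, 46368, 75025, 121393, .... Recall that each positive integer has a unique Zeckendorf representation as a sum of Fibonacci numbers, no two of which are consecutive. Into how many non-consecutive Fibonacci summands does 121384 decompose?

12

Repeatedly subtract the largest Fibonacci number that fits:
121384: greatest Fibonacci not exceeding it is 75025, leaving 46359
46359: greatest Fibonacci not exceeding it is 28657, leaving 17702
17702: greatest Fibonacci not exceeding it is 10946, leaving 6756
6756: greatest Fibonacci not exceeding it is 4181, leaving 2575
2575: greatest Fibonacci not exceeding it is 1597, leaving 978
978: greatest Fibonacci not exceeding it is 610, leaving 368
368: greatest Fibonacci not exceeding it is 233, leaving 135
135: greatest Fibonacci not exceeding it is 89, leaving 46
46: greatest Fibonacci not exceeding it is 34, leaving 12
12: greatest Fibonacci not exceeding it is 8, leaving 4
4: greatest Fibonacci not exceeding it is 3, leaving 1
1: greatest Fibonacci not exceeding it is 1, leaving 0
121384 = 75025 + 28657 + 10946 + 4181 + 1597 + 610 + 233 + 89 + 34 + 8 + 3 + 1, which has 12 terms.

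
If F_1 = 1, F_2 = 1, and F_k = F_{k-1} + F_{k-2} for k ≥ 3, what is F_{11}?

89

Iterating the recurrence up to F_{7} = 13 and F_{6} = 8:
F_{8} = F_{7} + F_{6} = 13 + 8 = 21
F_{9} = F_{8} + F_{7} = 21 + 13 = 34
F_{10} = F_{9} + F_{8} = 34 + 21 = 55
F_{11} = F_{10} + F_{9} = 55 + 34 = 89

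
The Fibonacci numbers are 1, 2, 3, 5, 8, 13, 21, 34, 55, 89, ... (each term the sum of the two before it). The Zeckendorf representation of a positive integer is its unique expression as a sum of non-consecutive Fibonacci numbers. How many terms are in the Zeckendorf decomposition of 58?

Greedy algorithm:
55 ≤ 58 < 89, so take 55; remainder 3
3 ≤ 3 < 5, so take 3; remainder 0
58 = 55 + 3, which has 2 terms.

2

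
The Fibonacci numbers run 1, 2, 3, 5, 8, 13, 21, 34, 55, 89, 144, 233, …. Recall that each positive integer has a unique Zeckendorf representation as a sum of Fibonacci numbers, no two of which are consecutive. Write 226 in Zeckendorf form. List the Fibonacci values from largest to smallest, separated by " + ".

Greedily peel off the largest Fibonacci term at each step:
226 − 144 = 82
82 − 55 = 27
27 − 21 = 6
6 − 5 = 1
1 − 1 = 0
So 226 = 144 + 55 + 21 + 5 + 1, with no two terms consecutive in the sequence.

144 + 55 + 21 + 5 + 1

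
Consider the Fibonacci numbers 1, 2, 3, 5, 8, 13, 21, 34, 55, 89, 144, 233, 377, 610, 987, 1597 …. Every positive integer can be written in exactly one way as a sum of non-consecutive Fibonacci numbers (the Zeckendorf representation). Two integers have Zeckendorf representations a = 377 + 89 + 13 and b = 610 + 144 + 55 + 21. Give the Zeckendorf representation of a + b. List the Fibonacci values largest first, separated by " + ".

987 + 233 + 89

The two numbers are 479 and 830, so their sum is 1309.
largest Fibonacci ≤ 1309 is 987; 1309 − 987 = 322
largest Fibonacci ≤ 322 is 233; 322 − 233 = 89
largest Fibonacci ≤ 89 is 89; 89 − 89 = 0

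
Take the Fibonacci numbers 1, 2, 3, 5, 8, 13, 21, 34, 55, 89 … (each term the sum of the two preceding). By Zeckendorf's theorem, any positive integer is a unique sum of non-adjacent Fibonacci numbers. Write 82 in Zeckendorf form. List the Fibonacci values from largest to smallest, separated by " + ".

55 + 21 + 5 + 1

82 − 55 = 27
27 − 21 = 6
6 − 5 = 1
1 − 1 = 0
So 82 = 55 + 21 + 5 + 1, with no two terms consecutive in the sequence.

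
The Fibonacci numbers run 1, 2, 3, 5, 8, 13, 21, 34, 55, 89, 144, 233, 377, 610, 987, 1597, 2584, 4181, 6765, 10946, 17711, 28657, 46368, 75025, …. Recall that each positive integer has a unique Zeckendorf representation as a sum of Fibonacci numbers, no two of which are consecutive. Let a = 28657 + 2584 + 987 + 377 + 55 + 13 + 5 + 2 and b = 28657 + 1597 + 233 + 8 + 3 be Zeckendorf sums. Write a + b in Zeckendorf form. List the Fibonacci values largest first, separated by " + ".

46368 + 10946 + 4181 + 1597 + 55 + 21 + 8 + 2

The two numbers are 32680 and 30498, so their sum is 63178.
Greedily peel off the largest Fibonacci term at each step:
largest Fibonacci ≤ 63178 is 46368; 63178 − 46368 = 16810
largest Fibonacci ≤ 16810 is 10946; 16810 − 10946 = 5864
largest Fibonacci ≤ 5864 is 4181; 5864 − 4181 = 1683
largest Fibonacci ≤ 1683 is 1597; 1683 − 1597 = 86
largest Fibonacci ≤ 86 is 55; 86 − 55 = 31
largest Fibonacci ≤ 31 is 21; 31 − 21 = 10
largest Fibonacci ≤ 10 is 8; 10 − 8 = 2
largest Fibonacci ≤ 2 is 2; 2 − 2 = 0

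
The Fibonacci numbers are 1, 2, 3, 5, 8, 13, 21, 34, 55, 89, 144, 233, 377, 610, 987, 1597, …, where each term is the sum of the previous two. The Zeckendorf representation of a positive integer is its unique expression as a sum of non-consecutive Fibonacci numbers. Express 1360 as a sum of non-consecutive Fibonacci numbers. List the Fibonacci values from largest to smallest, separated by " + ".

1360 − 987 = 373
373 − 233 = 140
140 − 89 = 51
51 − 34 = 17
17 − 13 = 4
4 − 3 = 1
1 − 1 = 0
So 1360 = 987 + 233 + 89 + 34 + 13 + 3 + 1, with no two terms consecutive in the sequence.

987 + 233 + 89 + 34 + 13 + 3 + 1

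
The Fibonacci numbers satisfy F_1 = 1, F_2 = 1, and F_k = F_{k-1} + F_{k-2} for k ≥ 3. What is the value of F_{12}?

Iterating the recurrence up to F_{4} = 3 and F_{3} = 2:
F_{5} = F_{4} + F_{3} = 3 + 2 = 5
F_{6} = F_{5} + F_{4} = 5 + 3 = 8
F_{7} = F_{6} + F_{5} = 8 + 5 = 13
F_{8} = F_{7} + F_{6} = 13 + 8 = 21
F_{9} = F_{8} + F_{7} = 21 + 13 = 34
F_{10} = F_{9} + F_{8} = 34 + 21 = 55
F_{11} = F_{10} + F_{9} = 55 + 34 = 89
F_{12} = F_{11} + F_{10} = 89 + 55 = 144

144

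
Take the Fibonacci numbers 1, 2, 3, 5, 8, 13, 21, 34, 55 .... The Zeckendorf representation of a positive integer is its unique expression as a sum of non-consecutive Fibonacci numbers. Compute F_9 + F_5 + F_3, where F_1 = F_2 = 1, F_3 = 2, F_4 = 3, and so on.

41

F_9 + F_5 + F_3 = 34 + 5 + 2 = 41.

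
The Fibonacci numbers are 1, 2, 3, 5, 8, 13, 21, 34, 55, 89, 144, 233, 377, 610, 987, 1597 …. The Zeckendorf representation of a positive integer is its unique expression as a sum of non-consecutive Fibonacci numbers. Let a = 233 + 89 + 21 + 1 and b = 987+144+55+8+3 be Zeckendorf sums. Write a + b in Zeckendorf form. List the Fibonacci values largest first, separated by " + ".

The two numbers are 344 and 1197, so their sum is 1541.
subtract 987 from 1541: 554 remains
subtract 377 from 554: 177 remains
subtract 144 from 177: 33 remains
subtract 21 from 33: 12 remains
subtract 8 from 12: 4 remains
subtract 3 from 4: 1 remains
subtract 1 from 1: 0 remains

987 + 377 + 144 + 21 + 8 + 3 + 1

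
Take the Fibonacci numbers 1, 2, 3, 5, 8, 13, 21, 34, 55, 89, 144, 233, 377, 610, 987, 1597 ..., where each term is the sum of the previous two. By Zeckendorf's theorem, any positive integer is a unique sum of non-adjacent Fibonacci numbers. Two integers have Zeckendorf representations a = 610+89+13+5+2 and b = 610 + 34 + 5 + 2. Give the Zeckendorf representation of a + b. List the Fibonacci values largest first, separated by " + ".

987 + 377 + 5 + 1

The two numbers are 719 and 651, so their sum is 1370.
1370: greatest Fibonacci not exceeding it is 987, leaving 383
383: greatest Fibonacci not exceeding it is 377, leaving 6
6: greatest Fibonacci not exceeding it is 5, leaving 1
1: greatest Fibonacci not exceeding it is 1, leaving 0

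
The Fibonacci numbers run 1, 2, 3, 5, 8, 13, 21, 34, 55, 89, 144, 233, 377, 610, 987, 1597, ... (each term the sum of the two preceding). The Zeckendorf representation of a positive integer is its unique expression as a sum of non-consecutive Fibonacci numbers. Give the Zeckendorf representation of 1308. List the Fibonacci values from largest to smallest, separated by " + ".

Greedy algorithm:
largest Fibonacci ≤ 1308 is 987; 1308 − 987 = 321
largest Fibonacci ≤ 321 is 233; 321 − 233 = 88
largest Fibonacci ≤ 88 is 55; 88 − 55 = 33
largest Fibonacci ≤ 33 is 21; 33 − 21 = 12
largest Fibonacci ≤ 12 is 8; 12 − 8 = 4
largest Fibonacci ≤ 4 is 3; 4 − 3 = 1
largest Fibonacci ≤ 1 is 1; 1 − 1 = 0
So 1308 = 987 + 233 + 55 + 21 + 8 + 3 + 1, with no two terms consecutive in the sequence.

987 + 233 + 55 + 21 + 8 + 3 + 1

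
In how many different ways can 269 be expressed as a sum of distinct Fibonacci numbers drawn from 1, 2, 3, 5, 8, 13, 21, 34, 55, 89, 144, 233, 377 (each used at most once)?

8

Starting from the Zeckendorf form and repeatedly splitting a term F_k into F_{k−1} + F_{k−2} (when neither is already used) reaches every representation.
269 = 233+34+2 = 233+21+13+2 = 144+89+34+2 = 233+21+8+5+2 = 144+89+21+13+2 = … (3 more), for 8 in all.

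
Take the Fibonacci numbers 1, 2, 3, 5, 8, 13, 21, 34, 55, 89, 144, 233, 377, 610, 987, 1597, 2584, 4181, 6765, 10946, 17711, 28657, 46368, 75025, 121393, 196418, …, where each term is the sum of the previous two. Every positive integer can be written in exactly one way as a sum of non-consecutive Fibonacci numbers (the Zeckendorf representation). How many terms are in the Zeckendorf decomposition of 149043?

Repeatedly subtract the largest Fibonacci number that fits:
take 121393 (≤ 149043); 149043 − 121393 = 27650
take 17711 (≤ 27650); 27650 − 17711 = 9939
take 6765 (≤ 9939); 9939 − 6765 = 3174
take 2584 (≤ 3174); 3174 − 2584 = 590
take 377 (≤ 590); 590 − 377 = 213
take 144 (≤ 213); 213 − 144 = 69
take 55 (≤ 69); 69 − 55 = 14
take 13 (≤ 14); 14 − 13 = 1
take 1 (≤ 1); 1 − 1 = 0
149043 = 121393 + 17711 + 6765 + 2584 + 377 + 144 + 55 + 13 + 1, which has 9 terms.

9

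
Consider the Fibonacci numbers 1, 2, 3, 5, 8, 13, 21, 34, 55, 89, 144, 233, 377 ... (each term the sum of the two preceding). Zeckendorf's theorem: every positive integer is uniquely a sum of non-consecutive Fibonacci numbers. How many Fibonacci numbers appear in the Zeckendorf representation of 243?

3

take 233 (≤ 243); 243 − 233 = 10
take 8 (≤ 10); 10 − 8 = 2
take 2 (≤ 2); 2 − 2 = 0
243 = 233 + 8 + 2, which has 3 terms.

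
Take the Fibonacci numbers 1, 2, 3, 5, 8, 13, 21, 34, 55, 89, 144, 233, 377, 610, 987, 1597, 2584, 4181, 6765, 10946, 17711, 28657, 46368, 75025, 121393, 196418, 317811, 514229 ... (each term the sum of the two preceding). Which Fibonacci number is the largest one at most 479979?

317811

317811 ≤ 479979 < 514229, so the largest Fibonacci number not exceeding 479979 is 317811.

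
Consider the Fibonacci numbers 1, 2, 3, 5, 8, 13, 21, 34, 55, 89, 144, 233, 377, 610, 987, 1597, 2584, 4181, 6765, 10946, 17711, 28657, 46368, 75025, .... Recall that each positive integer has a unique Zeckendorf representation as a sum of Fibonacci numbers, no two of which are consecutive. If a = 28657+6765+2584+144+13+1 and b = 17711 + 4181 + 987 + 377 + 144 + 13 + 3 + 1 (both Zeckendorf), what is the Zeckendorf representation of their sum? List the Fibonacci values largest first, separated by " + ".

46368 + 10946 + 4181 + 55 + 21 + 8 + 2

The two numbers are 38164 and 23417, so their sum is 61581.
61581 − 46368 = 15213
15213 − 10946 = 4267
4267 − 4181 = 86
86 − 55 = 31
31 − 21 = 10
10 − 8 = 2
2 − 2 = 0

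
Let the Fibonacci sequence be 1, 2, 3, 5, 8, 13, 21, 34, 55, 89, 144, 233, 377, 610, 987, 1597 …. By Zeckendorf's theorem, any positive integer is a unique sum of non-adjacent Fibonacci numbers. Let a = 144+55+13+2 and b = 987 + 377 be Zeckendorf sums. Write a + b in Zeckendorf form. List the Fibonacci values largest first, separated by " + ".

The two numbers are 214 and 1364, so their sum is 1578.
take 987 (≤ 1578); 1578 − 987 = 591
take 377 (≤ 591); 591 − 377 = 214
take 144 (≤ 214); 214 − 144 = 70
take 55 (≤ 70); 70 − 55 = 15
take 13 (≤ 15); 15 − 13 = 2
take 2 (≤ 2); 2 − 2 = 0

987 + 377 + 144 + 55 + 13 + 2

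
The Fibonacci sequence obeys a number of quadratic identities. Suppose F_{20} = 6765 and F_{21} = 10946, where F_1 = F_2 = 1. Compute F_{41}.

165580141

By F_{2k+1} = F_k² + F_{k+1}²: F_{41} = 6765² + 10946² = 45765225 + 119814916 = 165580141.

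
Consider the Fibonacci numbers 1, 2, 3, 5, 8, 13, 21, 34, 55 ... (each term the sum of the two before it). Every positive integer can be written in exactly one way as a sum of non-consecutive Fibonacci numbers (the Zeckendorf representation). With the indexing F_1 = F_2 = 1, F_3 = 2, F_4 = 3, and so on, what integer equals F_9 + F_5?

39

F_9 + F_5 = 34 + 5 = 39.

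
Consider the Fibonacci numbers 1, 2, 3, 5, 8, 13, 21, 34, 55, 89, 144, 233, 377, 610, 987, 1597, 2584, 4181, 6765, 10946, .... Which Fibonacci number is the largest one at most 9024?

6765

6765 ≤ 9024 < 10946, so the largest Fibonacci number not exceeding 9024 is 6765.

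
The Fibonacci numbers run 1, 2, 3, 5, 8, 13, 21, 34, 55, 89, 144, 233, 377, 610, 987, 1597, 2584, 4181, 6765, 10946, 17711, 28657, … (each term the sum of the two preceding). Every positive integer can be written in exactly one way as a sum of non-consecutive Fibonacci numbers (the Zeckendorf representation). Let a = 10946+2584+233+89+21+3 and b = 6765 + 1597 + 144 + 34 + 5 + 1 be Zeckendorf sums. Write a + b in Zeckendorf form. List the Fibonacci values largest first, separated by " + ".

The two numbers are 13876 and 8546, so their sum is 22422.
subtract 17711 from 22422: 4711 remains
subtract 4181 from 4711: 530 remains
subtract 377 from 530: 153 remains
subtract 144 from 153: 9 remains
subtract 8 from 9: 1 remains
subtract 1 from 1: 0 remains

17711 + 4181 + 377 + 144 + 8 + 1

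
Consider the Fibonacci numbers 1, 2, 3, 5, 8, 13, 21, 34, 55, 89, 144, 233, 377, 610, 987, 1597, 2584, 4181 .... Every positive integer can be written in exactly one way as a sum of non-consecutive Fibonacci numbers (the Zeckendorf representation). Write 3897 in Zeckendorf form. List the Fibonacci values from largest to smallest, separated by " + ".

2584 + 987 + 233 + 89 + 3 + 1

Repeatedly subtract the largest Fibonacci number that fits:
subtract 2584 from 3897: 1313 remains
subtract 987 from 1313: 326 remains
subtract 233 from 326: 93 remains
subtract 89 from 93: 4 remains
subtract 3 from 4: 1 remains
subtract 1 from 1: 0 remains
So 3897 = 2584 + 987 + 233 + 89 + 3 + 1, with no two terms consecutive in the sequence.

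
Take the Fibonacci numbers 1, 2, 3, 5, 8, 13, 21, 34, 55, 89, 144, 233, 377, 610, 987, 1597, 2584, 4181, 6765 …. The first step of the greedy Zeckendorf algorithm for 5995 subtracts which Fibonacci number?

4181

4181 ≤ 5995 < 6765, so the largest Fibonacci number not exceeding 5995 is 4181.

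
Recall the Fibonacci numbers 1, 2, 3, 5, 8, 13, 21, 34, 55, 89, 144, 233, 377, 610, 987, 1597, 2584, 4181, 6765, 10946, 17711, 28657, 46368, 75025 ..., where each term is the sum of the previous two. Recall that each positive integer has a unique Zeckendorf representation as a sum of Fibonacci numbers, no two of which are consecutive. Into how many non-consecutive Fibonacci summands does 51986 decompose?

7

Repeatedly subtract the largest Fibonacci number that fits:
take 46368 (≤ 51986); 51986 − 46368 = 5618
take 4181 (≤ 5618); 5618 − 4181 = 1437
take 987 (≤ 1437); 1437 − 987 = 450
take 377 (≤ 450); 450 − 377 = 73
take 55 (≤ 73); 73 − 55 = 18
take 13 (≤ 18); 18 − 13 = 5
take 5 (≤ 5); 5 − 5 = 0
51986 = 46368 + 4181 + 987 + 377 + 55 + 13 + 5, which has 7 terms.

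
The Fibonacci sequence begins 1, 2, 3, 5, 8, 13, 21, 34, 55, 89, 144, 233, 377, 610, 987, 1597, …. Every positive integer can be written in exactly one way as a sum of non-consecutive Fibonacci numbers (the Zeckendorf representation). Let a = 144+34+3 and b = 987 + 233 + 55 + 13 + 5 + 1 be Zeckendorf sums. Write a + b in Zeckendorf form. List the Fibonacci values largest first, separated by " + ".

987 + 377 + 89 + 21 + 1

The two numbers are 181 and 1294, so their sum is 1475.
Greedy algorithm:
largest Fibonacci ≤ 1475 is 987; 1475 − 987 = 488
largest Fibonacci ≤ 488 is 377; 488 − 377 = 111
largest Fibonacci ≤ 111 is 89; 111 − 89 = 22
largest Fibonacci ≤ 22 is 21; 22 − 21 = 1
largest Fibonacci ≤ 1 is 1; 1 − 1 = 0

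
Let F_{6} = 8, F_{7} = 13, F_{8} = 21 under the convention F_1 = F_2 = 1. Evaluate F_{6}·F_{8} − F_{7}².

-1

8·21 − 13² = 168 − 169 = -1. (Cassini's identity: F_{k−1}F_{k+1} − F_k² = (−1)^k.)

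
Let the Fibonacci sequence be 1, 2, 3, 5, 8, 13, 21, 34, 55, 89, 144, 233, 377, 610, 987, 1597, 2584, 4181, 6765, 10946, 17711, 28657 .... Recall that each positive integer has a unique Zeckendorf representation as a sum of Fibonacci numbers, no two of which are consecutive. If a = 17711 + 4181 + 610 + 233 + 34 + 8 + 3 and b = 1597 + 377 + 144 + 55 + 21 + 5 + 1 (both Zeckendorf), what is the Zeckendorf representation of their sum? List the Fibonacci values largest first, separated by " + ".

The two numbers are 22780 and 2200, so their sum is 24980.
subtract 17711 from 24980: 7269 remains
subtract 6765 from 7269: 504 remains
subtract 377 from 504: 127 remains
subtract 89 from 127: 38 remains
subtract 34 from 38: 4 remains
subtract 3 from 4: 1 remains
subtract 1 from 1: 0 remains

17711 + 6765 + 377 + 89 + 34 + 3 + 1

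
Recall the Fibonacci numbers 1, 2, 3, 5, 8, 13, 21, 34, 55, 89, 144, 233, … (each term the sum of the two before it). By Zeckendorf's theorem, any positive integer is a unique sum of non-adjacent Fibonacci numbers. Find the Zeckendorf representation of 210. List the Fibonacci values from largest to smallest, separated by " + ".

144 ≤ 210 < 233, so take 144; remainder 66
55 ≤ 66 < 89, so take 55; remainder 11
8 ≤ 11 < 13, so take 8; remainder 3
3 ≤ 3 < 5, so take 3; remainder 0
So 210 = 144 + 55 + 8 + 3, with no two terms consecutive in the sequence.

144 + 55 + 8 + 3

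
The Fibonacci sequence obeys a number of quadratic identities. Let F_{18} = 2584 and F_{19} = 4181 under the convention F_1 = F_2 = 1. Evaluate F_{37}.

By F_{2k+1} = F_k² + F_{k+1}²: F_{37} = 2584² + 4181² = 6677056 + 17480761 = 24157817.

24157817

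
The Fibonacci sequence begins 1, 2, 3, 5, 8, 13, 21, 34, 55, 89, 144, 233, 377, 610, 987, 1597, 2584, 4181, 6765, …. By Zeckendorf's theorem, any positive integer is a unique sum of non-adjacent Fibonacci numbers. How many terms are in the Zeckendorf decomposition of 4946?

4946 − 4181 = 765
765 − 610 = 155
155 − 144 = 11
11 − 8 = 3
3 − 3 = 0
4946 = 4181 + 610 + 144 + 8 + 3, which has 5 terms.

5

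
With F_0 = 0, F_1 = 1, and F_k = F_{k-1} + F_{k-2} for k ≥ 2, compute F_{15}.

610

Iterating the recurrence up to F_{7} = 13 and F_{6} = 8:
F_{8} = F_{7} + F_{6} = 13 + 8 = 21
F_{9} = F_{8} + F_{7} = 21 + 13 = 34
F_{10} = F_{9} + F_{8} = 34 + 21 = 55
F_{11} = F_{10} + F_{9} = 55 + 34 = 89
F_{12} = F_{11} + F_{10} = 89 + 55 = 144
F_{13} = F_{12} + F_{11} = 144 + 89 = 233
F_{14} = F_{13} + F_{12} = 233 + 144 = 377
F_{15} = F_{14} + F_{13} = 377 + 233 = 610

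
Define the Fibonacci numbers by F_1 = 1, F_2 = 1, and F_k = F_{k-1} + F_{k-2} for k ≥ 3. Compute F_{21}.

10946

Iterating the recurrence up to F_{15} = 610 and F_{14} = 377:
F_{16} = F_{15} + F_{14} = 610 + 377 = 987
F_{17} = F_{16} + F_{15} = 987 + 610 = 1597
F_{18} = F_{17} + F_{16} = 1597 + 987 = 2584
F_{19} = F_{18} + F_{17} = 2584 + 1597 = 4181
F_{20} = F_{19} + F_{18} = 4181 + 2584 = 6765
F_{21} = F_{20} + F_{19} = 6765 + 4181 = 10946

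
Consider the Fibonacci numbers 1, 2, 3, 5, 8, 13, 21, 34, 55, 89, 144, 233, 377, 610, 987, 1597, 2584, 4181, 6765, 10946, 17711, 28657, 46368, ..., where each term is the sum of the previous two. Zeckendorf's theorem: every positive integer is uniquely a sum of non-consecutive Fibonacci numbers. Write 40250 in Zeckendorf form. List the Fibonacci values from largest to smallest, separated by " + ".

28657 + 10946 + 610 + 34 + 3

take 28657 (≤ 40250); 40250 − 28657 = 11593
take 10946 (≤ 11593); 11593 − 10946 = 647
take 610 (≤ 647); 647 − 610 = 37
take 34 (≤ 37); 37 − 34 = 3
take 3 (≤ 3); 3 − 3 = 0
So 40250 = 28657 + 10946 + 610 + 34 + 3, with no two terms consecutive in the sequence.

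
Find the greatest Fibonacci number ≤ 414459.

317811 ≤ 414459 < 514229, so the largest Fibonacci number not exceeding 414459 is 317811.

317811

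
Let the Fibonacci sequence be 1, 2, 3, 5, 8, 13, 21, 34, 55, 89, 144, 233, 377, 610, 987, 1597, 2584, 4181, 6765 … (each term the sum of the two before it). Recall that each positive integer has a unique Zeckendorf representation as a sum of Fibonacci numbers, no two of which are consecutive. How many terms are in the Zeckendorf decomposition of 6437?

largest Fibonacci ≤ 6437 is 4181; 6437 − 4181 = 2256
largest Fibonacci ≤ 2256 is 1597; 2256 − 1597 = 659
largest Fibonacci ≤ 659 is 610; 659 − 610 = 49
largest Fibonacci ≤ 49 is 34; 49 − 34 = 15
largest Fibonacci ≤ 15 is 13; 15 − 13 = 2
largest Fibonacci ≤ 2 is 2; 2 − 2 = 0
6437 = 4181 + 1597 + 610 + 34 + 13 + 2, which has 6 terms.

6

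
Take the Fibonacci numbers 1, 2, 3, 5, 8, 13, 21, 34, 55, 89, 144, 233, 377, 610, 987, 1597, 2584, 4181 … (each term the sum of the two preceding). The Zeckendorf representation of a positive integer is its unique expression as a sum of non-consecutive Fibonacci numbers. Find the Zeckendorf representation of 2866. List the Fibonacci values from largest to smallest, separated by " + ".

2584 + 233 + 34 + 13 + 2

take 2584 (≤ 2866); 2866 − 2584 = 282
take 233 (≤ 282); 282 − 233 = 49
take 34 (≤ 49); 49 − 34 = 15
take 13 (≤ 15); 15 − 13 = 2
take 2 (≤ 2); 2 − 2 = 0
So 2866 = 2584 + 233 + 34 + 13 + 2, with no two terms consecutive in the sequence.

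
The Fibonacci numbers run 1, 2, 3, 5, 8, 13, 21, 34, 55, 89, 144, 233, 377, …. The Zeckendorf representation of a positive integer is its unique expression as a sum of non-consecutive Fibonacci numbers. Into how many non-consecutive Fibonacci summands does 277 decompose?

Greedy algorithm:
subtract 233 from 277: 44 remains
subtract 34 from 44: 10 remains
subtract 8 from 10: 2 remains
subtract 2 from 2: 0 remains
277 = 233 + 34 + 8 + 2, which has 4 terms.

4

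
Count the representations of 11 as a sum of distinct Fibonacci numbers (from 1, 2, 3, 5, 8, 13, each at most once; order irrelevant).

3

11 = 8+3 = 8+2+1 = 5+3+2+1 — 3 representations.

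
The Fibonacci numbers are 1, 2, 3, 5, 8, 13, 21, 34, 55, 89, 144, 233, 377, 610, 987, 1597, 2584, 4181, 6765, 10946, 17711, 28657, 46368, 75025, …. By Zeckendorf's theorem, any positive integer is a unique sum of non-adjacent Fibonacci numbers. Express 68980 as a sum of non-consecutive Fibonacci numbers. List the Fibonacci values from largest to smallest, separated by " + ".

68980 − 46368 = 22612
22612 − 17711 = 4901
4901 − 4181 = 720
720 − 610 = 110
110 − 89 = 21
21 − 21 = 0
So 68980 = 46368 + 17711 + 4181 + 610 + 89 + 21, with no two terms consecutive in the sequence.

46368 + 17711 + 4181 + 610 + 89 + 21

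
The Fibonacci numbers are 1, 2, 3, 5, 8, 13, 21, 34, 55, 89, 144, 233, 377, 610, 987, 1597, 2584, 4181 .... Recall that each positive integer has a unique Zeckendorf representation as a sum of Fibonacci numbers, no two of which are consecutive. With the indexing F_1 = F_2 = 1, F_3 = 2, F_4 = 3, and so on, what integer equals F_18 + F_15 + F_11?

3283

F_18 + F_15 + F_11 = 2584 + 610 + 89 = 3283.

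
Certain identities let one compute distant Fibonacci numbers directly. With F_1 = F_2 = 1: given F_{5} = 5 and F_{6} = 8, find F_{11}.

By F_{2k+1} = F_k² + F_{k+1}²: F_{11} = 5² + 8² = 25 + 64 = 89.

89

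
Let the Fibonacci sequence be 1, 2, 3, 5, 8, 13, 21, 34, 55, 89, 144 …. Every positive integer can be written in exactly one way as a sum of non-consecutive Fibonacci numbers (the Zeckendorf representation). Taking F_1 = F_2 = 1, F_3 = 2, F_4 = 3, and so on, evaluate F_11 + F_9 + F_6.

131

F_11 + F_9 + F_6 = 89 + 34 + 8 = 131.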